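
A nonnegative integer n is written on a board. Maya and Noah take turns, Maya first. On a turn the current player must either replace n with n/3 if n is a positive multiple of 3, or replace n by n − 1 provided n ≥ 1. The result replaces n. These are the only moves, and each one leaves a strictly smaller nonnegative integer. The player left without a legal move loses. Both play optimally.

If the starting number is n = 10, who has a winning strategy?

Maya wins.

Build the W/L table. Terminal = L. A non-terminal position is W if it has a move to some L; otherwise it is L.
n=0: no move → L
n=1: reaches L-position 0 → W
n=2: only reaches 1(W), which is W → L
n=3: reaches L-position 2 → W
n=4: only reaches 3(W), which is W → L
n=5: reaches L-position 4 → W
n=6: reaches L-position 2 → W
n=7: only reaches 6(W), which is W → L
n=8: reaches L-position 7 → W
n=9: only reaches 3(W), 8(W), all W → L
n=10: reaches L-position 9 → W
From 10 Maya can move to 9, reaching an L position.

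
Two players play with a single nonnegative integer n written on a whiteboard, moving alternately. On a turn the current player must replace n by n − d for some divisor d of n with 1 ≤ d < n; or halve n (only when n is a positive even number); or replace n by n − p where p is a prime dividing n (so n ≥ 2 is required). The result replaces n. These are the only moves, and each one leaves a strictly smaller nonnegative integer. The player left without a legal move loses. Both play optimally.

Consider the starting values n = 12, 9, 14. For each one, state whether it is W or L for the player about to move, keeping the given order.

Work bottom-up. With no move the player to move loses. Otherwise the position is W if at least one move leads to an L position for the opponent, and L if every move leads to a W.
n=0: no move → L
n=1: no move → L
n=2: reaches L-position 0 → W
n=3: reaches L-position 0 → W
n=4: only reaches 2(W), 3(W), all W → L
n=5: reaches L-position 0 → W
n=6: reaches L-position 4 → W
n=7: reaches L-position 0 → W
n=8: reaches L-position 4 → W
n=9: only reaches 6(W), 8(W), all W → L
n=10: reaches L-position 9 → W
n=11: reaches L-position 0 → W
n=12: reaches L-position 9 → W
n=13: reaches L-position 0 → W
n=14: only reaches 7(W), 12(W), 13(W), all W → L

12: W, 9: L, 14: L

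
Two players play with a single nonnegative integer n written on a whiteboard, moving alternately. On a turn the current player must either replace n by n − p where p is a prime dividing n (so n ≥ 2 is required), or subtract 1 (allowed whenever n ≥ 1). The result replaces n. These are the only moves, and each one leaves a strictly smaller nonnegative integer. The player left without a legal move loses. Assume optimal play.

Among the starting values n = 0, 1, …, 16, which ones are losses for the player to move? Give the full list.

0, 4, 8, 12, 16

Classify positions by backward induction: terminal positions (no move available) are L. From any other position, the mover wins iff some move reaches an L.
n=0: no move → L
n=1: W (go to 0, an L position)
n=2: W (go to 0, an L position)
n=3: W (go to 0, an L position)
n=4: L (options 2(W), 3(W) are all W)
n=5: W (go to 0, an L position)
n=6: W (go to 4, an L position)
n=7: W (go to 0, an L position)
n=8: L (options 6(W), 7(W) are all W)
n=9: W (go to 8, an L position)
n=10: W (go to 8, an L position)
n=11: W (go to 0, an L position)
n=12: L (options 9(W), 10(W), 11(W) are all W)
n=13: W (go to 0, an L position)
n=14: W (go to 12, an L position)
n=15: W (go to 12, an L position)
n=16: L (options 14(W), 15(W) are all W)
Reading off the rows marked L gives the requested list; there are 5 such values of n.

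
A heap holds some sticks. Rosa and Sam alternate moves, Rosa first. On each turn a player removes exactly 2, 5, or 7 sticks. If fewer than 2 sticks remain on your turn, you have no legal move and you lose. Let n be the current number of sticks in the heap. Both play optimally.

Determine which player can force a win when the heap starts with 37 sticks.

Work bottom-up. With no move the player to move loses. Otherwise the position is W if at least one move leads to an L position for the opponent, and L if every move leads to a W.
n=0: no move → L
n=1: no move → L
n=2: reaches L-position 0 → W
n=3: reaches L-position 1 → W
n=4: only reaches 2(W), which is W → L
n=5: reaches L-position 0 → W
n=6: reaches L-position 4 → W
n=7: reaches L-position 0 → W
n=8: reaches L-position 1 → W
n=9: reaches L-position 4 → W
n=10: only reaches 8(W), 5(W), 3(W), all W → L
n=11: reaches L-position 4 → W
n=12: reaches L-position 10 → W
n=13: only reaches 11(W), 8(W), 6(W), all W → L
n=14: only reaches 12(W), 9(W), 7(W), all W → L
n=15: reaches L-position 13 → W
n=16: reaches L-position 14 → W
n=17: reaches L-position 10 → W
n=18: reaches L-position 13 → W
n=19: reaches L-position 14 → W
n=20: reaches L-position 13 → W
n=21: reaches L-position 14 → W
n=22: only reaches 20(W), 17(W), 15(W), all W → L
n=23: only reaches 21(W), 18(W), 16(W), all W → L
n=24: reaches L-position 22 → W
n=25: reaches L-position 23 → W
n=26: only reaches 24(W), 21(W), 19(W), all W → L
n=27: reaches L-position 22 → W
n=28: reaches L-position 26 → W
n=29: reaches L-position 22 → W
n=30: reaches L-position 23 → W
n=31: reaches L-position 26 → W
n=32: only reaches 30(W), 27(W), 25(W), all W → L
n=33: reaches L-position 26 → W
n=34: reaches L-position 32 → W
n=35: only reaches 33(W), 30(W), 28(W), all W → L
n=36: only reaches 34(W), 31(W), 29(W), all W → L
n=37: reaches L-position 35 → W
The starting position 37 is W: Rosa should remove 2, leaving 35, handing over an L position.

Rosa wins.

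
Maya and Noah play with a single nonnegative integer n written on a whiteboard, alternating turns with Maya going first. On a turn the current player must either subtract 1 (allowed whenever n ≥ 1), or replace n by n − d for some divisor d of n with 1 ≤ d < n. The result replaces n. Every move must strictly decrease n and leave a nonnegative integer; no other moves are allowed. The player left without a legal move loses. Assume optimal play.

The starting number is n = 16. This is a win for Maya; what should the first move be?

Move to 15.

Classify positions by backward induction: terminal positions (no move available) are L. From any other position, the mover wins iff some move reaches an L.
n=0: no move → L
n=1: W (go to 0, an L position)
n=2: L (sole option 1(W) is W)
n=3: W (go to 2, an L position)
n=4: W (go to 2, an L position)
n=5: L (sole option 4(W) is W)
n=6: W (go to 5, an L position)
n=7: L (sole option 6(W) is W)
n=8: W (go to 7, an L position)
n=9: L (options 6(W), 8(W) are all W)
n=10: W (go to 5, an L position)
n=11: L (sole option 10(W) is W)
n=12: W (go to 9, an L position)
n=13: L (sole option 12(W) is W)
n=14: W (go to 7, an L position)
n=15: L (options 10(W), 12(W), 14(W) are all W)
n=16: W (go to 15, an L position)
From 16, the L positions reachable in one move are: 15.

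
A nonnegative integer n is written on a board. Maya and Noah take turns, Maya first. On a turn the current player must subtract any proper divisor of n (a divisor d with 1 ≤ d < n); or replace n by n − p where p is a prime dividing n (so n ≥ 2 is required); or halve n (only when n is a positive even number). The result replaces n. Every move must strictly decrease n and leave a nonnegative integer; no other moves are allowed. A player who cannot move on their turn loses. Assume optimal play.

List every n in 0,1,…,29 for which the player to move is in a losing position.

Compute win/loss labels from the base case upward. A position with no move is L. Any other position is W if it can reach an L in one move, else L.
n=0: no move → L
n=1: no move → L
n=2: can move to 0, which is L ⇒ W
n=3: can move to 0, which is L ⇒ W
n=4: moves to 2(W), 3(W); every one is W ⇒ L
n=5: can move to 0, which is L ⇒ W
n=6: can move to 4, which is L ⇒ W
n=7: can move to 0, which is L ⇒ W
n=8: can move to 4, which is L ⇒ W
n=9: moves to 6(W), 8(W); every one is W ⇒ L
n=10: can move to 9, which is L ⇒ W
n=11: can move to 0, which is L ⇒ W
n=12: can move to 9, which is L ⇒ W
n=13: can move to 0, which is L ⇒ W
n=14: moves to 7(W), 12(W), 13(W); every one is W ⇒ L
n=15: can move to 14, which is L ⇒ W
n=16: can move to 14, which is L ⇒ W
n=17: can move to 0, which is L ⇒ W
n=18: can move to 9, which is L ⇒ W
n=19: can move to 0, which is L ⇒ W
n=20: moves to 10(W), 15(W), 16(W), 18(W), 19(W); every one is W ⇒ L
n=21: can move to 14, which is L ⇒ W
n=22: can move to 20, which is L ⇒ W
n=23: can move to 0, which is L ⇒ W
n=24: can move to 20, which is L ⇒ W
n=25: can move to 20, which is L ⇒ W
n=26: moves to 13(W), 24(W), 25(W); every one is W ⇒ L
n=27: can move to 26, which is L ⇒ W
n=28: can move to 14, which is L ⇒ W
n=29: can move to 0, which is L ⇒ W
Reading off the rows marked L gives the requested list; there are 7 such values of n.

0, 1, 4, 9, 14, 20, 26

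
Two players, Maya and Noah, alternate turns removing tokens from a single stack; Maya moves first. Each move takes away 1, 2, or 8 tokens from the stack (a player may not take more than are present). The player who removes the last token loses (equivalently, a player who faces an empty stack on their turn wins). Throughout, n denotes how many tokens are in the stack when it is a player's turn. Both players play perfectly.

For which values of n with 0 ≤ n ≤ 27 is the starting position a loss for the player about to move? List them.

1, 4, 7, 10, 13, 16, 19, 22, 25

Label each position W (a win for the player to move) or L (a loss). A position with no legal move is W; any other position is W exactly when some move reaches an L, and L when every move reaches a W.
n=0: no move; the opponent has just taken the last token and therefore loses → W
n=1: only reaches 0(W), which is W → L
n=2: reaches L-position 1 → W
n=3: reaches L-position 1 → W
n=4: only reaches 3(W), 2(W), all W → L
n=5: reaches L-position 4 → W
n=6: reaches L-position 4 → W
n=7: only reaches 6(W), 5(W), all W → L
n=8: reaches L-position 7 → W
n=9: reaches L-position 7 → W
n=10: only reaches 9(W), 8(W), 2(W), all W → L
n=11: reaches L-position 10 → W
n=12: reaches L-position 10 → W
n=13: only reaches 12(W), 11(W), 5(W), all W → L
n=14: reaches L-position 13 → W
n=15: reaches L-position 13 → W
n=16: only reaches 15(W), 14(W), 8(W), all W → L
n=17: reaches L-position 16 → W
n=18: reaches L-position 16 → W
n=19: only reaches 18(W), 17(W), 11(W), all W → L
n=20: reaches L-position 19 → W
n=21: reaches L-position 19 → W
n=22: only reaches 21(W), 20(W), 14(W), all W → L
n=23: reaches L-position 22 → W
n=24: reaches L-position 22 → W
n=25: only reaches 24(W), 23(W), 17(W), all W → L
n=26: reaches L-position 25 → W
n=27: reaches L-position 25 → W
Reading off the rows marked L gives the requested list; there are 9 such values of n.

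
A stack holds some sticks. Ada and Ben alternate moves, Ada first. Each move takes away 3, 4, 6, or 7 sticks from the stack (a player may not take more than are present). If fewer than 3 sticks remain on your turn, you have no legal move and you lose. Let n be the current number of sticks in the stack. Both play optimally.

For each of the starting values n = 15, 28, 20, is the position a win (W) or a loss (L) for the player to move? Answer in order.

15: W, 28: W, 20: L

Build the W/L table. Terminal = L. A non-terminal position is W if it has a move to some L; otherwise it is L.
n=0: no move → L
n=1: no move → L
n=2: no move → L
n=3: reaches L-position 0 → W
n=4: reaches L-position 1 → W
n=5: reaches L-position 2 → W
n=6: reaches L-position 2 → W
n=7: reaches L-position 1 → W
n=8: reaches L-position 2 → W
n=9: reaches L-position 2 → W
n=10: only reaches 7(W), 6(W), 4(W), 3(W), all W → L
n=11: only reaches 8(W), 7(W), 5(W), 4(W), all W → L
n=12: only reaches 9(W), 8(W), 6(W), 5(W), all W → L
n=13: reaches L-position 10 → W
n=14: reaches L-position 11 → W
n=15: reaches L-position 12 → W
n=16: reaches L-position 12 → W
n=17: reaches L-position 11 → W
n=18: reaches L-position 12 → W
n=19: reaches L-position 12 → W
n=20: only reaches 17(W), 16(W), 14(W), 13(W), all W → L
n=21: only reaches 18(W), 17(W), 15(W), 14(W), all W → L
n=22: only reaches 19(W), 18(W), 16(W), 15(W), all W → L
n=23: reaches L-position 20 → W
n=24: reaches L-position 21 → W
n=25: reaches L-position 22 → W
n=26: reaches L-position 22 → W
n=27: reaches L-position 21 → W
n=28: reaches L-position 22 → W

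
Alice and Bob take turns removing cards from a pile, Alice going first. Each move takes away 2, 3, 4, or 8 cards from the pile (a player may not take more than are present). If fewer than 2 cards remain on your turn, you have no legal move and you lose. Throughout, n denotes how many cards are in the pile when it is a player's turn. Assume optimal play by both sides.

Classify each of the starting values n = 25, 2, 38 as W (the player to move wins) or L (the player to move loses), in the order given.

25: L, 2: W, 38: W

Compute win/loss labels from the base case upward. A position with no move is L. Any other position is W if it can reach an L in one move, else L.
n=0: no move → L
n=1: no move → L
n=2: W (go to 0, an L position)
n=3: W (go to 1, an L position)
n=4: W (go to 1, an L position)
n=5: W (go to 1, an L position)
n=6: L (options 4(W), 3(W), 2(W) are all W)
n=7: L (options 5(W), 4(W), 3(W) are all W)
n=8: W (go to 6, an L position)
n=9: W (go to 7, an L position)
n=10: W (go to 7, an L position)
n=11: W (go to 7, an L position)
n=12: L (options 10(W), 9(W), 8(W), 4(W) are all W)
n=13: L (options 11(W), 10(W), 9(W), 5(W) are all W)
n=14: W (go to 12, an L position)
n=15: W (go to 13, an L position)
n=16: W (go to 13, an L position)
n=17: W (go to 13, an L position)
n=18: L (options 16(W), 15(W), 14(W), 10(W) are all W)
n=19: L (options 17(W), 16(W), 15(W), 11(W) are all W)
n=20: W (go to 18, an L position)
n=21: W (go to 19, an L position)
n=22: W (go to 19, an L position)
n=23: W (go to 19, an L position)
n=24: L (options 22(W), 21(W), 20(W), 16(W) are all W)
n=25: L (options 23(W), 22(W), 21(W), 17(W) are all W)
n=26: W (go to 24, an L position)
n=27: W (go to 25, an L position)
n=28: W (go to 25, an L position)
n=29: W (go to 25, an L position)
n=30: L (options 28(W), 27(W), 26(W), 22(W) are all W)
n=31: L (options 29(W), 28(W), 27(W), 23(W) are all W)
n=32: W (go to 30, an L position)
n=33: W (go to 31, an L position)
n=34: W (go to 31, an L position)
n=35: W (go to 31, an L position)
n=36: L (options 34(W), 33(W), 32(W), 28(W) are all W)
n=37: L (options 35(W), 34(W), 33(W), 29(W) are all W)
n=38: W (go to 36, an L position)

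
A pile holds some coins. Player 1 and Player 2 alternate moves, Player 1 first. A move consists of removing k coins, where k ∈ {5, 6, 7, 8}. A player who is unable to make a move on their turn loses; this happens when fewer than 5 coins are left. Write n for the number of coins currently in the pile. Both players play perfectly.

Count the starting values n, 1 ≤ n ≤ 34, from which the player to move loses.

14

Use the standard recursion: the mover loses at a terminal position; elsewhere, the mover wins exactly when some move hands the opponent an L position.
n=0: no move → L
n=1: no move → L
n=2: no move → L
n=3: no move → L
n=4: no move → L
n=5: can move to 0, which is L ⇒ W
n=6: can move to 1, which is L ⇒ W
n=7: can move to 2, which is L ⇒ W
n=8: can move to 3, which is L ⇒ W
n=9: can move to 4, which is L ⇒ W
n=10: can move to 4, which is L ⇒ W
n=11: can move to 4, which is L ⇒ W
n=12: can move to 4, which is L ⇒ W
n=13: moves to 8(W), 7(W), 6(W), 5(W); every one is W ⇒ L
n=14: moves to 9(W), 8(W), 7(W), 6(W); every one is W ⇒ L
n=15: moves to 10(W), 9(W), 8(W), 7(W); every one is W ⇒ L
n=16: moves to 11(W), 10(W), 9(W), 8(W); every one is W ⇒ L
n=17: moves to 12(W), 11(W), 10(W), 9(W); every one is W ⇒ L
n=18: can move to 13, which is L ⇒ W
n=19: can move to 14, which is L ⇒ W
n=20: can move to 15, which is L ⇒ W
n=21: can move to 16, which is L ⇒ W
n=22: can move to 17, which is L ⇒ W
n=23: can move to 17, which is L ⇒ W
n=24: can move to 17, which is L ⇒ W
n=25: can move to 17, which is L ⇒ W
n=26: moves to 21(W), 20(W), 19(W), 18(W); every one is W ⇒ L
n=27: moves to 22(W), 21(W), 20(W), 19(W); every one is W ⇒ L
n=28: moves to 23(W), 22(W), 21(W), 20(W); every one is W ⇒ L
n=29: moves to 24(W), 23(W), 22(W), 21(W); every one is W ⇒ L
n=30: moves to 25(W), 24(W), 23(W), 22(W); every one is W ⇒ L
n=31: can move to 26, which is L ⇒ W
n=32: can move to 27, which is L ⇒ W
n=33: can move to 28, which is L ⇒ W
n=34: can move to 29, which is L ⇒ W
L entries with 1 ≤ n ≤ 34 (n=0 is outside the asked range and is not counted): n = 1, 2, 3, 4, 13, 14, 15, 16, 17, 26, 27, 28, 29, 30; that makes 14.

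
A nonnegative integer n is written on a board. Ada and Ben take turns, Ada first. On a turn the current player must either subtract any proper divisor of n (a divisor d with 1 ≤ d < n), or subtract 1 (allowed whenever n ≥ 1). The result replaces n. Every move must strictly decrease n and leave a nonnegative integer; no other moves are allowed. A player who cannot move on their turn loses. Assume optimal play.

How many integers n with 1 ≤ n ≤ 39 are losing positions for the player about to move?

Classify positions by backward induction: terminal positions (no move available) are L. From any other position, the mover wins iff some move reaches an L.
n=0: no move → L
n=1: W (go to 0, an L position)
n=2: L (sole option 1(W) is W)
n=3: W (go to 2, an L position)
n=4: W (go to 2, an L position)
n=5: L (sole option 4(W) is W)
n=6: W (go to 5, an L position)
n=7: L (sole option 6(W) is W)
n=8: W (go to 7, an L position)
n=9: L (options 6(W), 8(W) are all W)
n=10: W (go to 5, an L position)
n=11: L (sole option 10(W) is W)
n=12: W (go to 9, an L position)
n=13: L (sole option 12(W) is W)
n=14: W (go to 7, an L position)
n=15: L (options 10(W), 12(W), 14(W) are all W)
n=16: W (go to 15, an L position)
n=17: L (sole option 16(W) is W)
n=18: W (go to 9, an L position)
n=19: L (sole option 18(W) is W)
n=20: W (go to 15, an L position)
n=21: L (options 14(W), 18(W), 20(W) are all W)
n=22: W (go to 11, an L position)
n=23: L (sole option 22(W) is W)
n=24: W (go to 21, an L position)
n=25: L (options 20(W), 24(W) are all W)
n=26: W (go to 13, an L position)
n=27: L (options 18(W), 24(W), 26(W) are all W)
n=28: W (go to 21, an L position)
n=29: L (sole option 28(W) is W)
n=30: W (go to 15, an L position)
n=31: L (sole option 30(W) is W)
n=32: W (go to 31, an L position)
n=33: L (options 22(W), 30(W), 32(W) are all W)
n=34: W (go to 17, an L position)
n=35: L (options 28(W), 30(W), 34(W) are all W)
n=36: W (go to 27, an L position)
n=37: L (sole option 36(W) is W)
n=38: W (go to 19, an L position)
n=39: L (options 26(W), 36(W), 38(W) are all W)
L entries with 1 ≤ n ≤ 39 (n=0 is outside the asked range and is not counted): n = 2, 5, 7, 9, 11, 13, 15, 17, 19, 21, 23, 25, 27, 29, 31, 33, 35, 37, 39; that makes 19.

19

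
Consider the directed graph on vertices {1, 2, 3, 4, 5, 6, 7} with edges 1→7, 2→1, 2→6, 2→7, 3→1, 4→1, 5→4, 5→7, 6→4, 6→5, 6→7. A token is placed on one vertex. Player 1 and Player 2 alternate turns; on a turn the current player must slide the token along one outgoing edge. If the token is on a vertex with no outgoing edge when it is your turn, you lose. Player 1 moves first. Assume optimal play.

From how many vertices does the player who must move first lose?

Work bottom-up. With no move the player to move loses. Otherwise the position is W if at least one move leads to an L position for the opponent, and L if every move leads to a W.
Every edge goes from a vertex to one that appears earlier in the order 7, 1, 4, 5, 6, 2, 3, so processing vertices in that order labels each vertex after all of its successors.
7: no outgoing edge → L
1: reaches L-position 7 → W
4: only reaches 1(W), which is W → L
5: reaches L-position 4 → W
6: reaches L-position 4 → W
2: reaches L-position 7 → W
3: only reaches 1(W), which is W → L
The L vertices are 3, 4, 7; that is 3 in all.

3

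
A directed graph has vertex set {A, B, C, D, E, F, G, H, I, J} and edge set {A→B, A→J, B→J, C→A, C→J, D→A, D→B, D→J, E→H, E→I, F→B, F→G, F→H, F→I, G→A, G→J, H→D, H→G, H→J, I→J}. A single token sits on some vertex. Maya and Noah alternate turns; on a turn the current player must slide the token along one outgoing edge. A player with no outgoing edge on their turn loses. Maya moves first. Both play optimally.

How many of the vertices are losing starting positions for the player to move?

3

Use the standard recursion: the mover loses at a terminal position; elsewhere, the mover wins exactly when some move hands the opponent an L position.
Every edge goes from a vertex to one that appears earlier in the order J, B, A, D, G, C, H, I, F, E, so processing vertices in that order labels each vertex after all of its successors.
J: no outgoing edge → L
B: →J(L), so W
A: →J(L), so W
D: →J(L), so W
G: →J(L), so W
C: →J(L), so W
H: →J(L), so W
I: →J(L), so W
F: →I(W), H(W), G(W), B(W) — all W, so L
E: →I(W), H(W) — all W, so L
The L vertices are E, F, J; that is 3 in all.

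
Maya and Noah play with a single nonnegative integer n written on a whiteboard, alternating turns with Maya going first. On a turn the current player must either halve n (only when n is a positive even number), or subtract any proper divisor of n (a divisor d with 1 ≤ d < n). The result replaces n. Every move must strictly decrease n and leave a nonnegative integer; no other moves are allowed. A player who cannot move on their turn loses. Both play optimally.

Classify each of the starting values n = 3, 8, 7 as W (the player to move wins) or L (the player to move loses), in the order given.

3: L, 8: W, 7: L

Use the standard recursion: the mover loses at a terminal position; elsewhere, the mover wins exactly when some move hands the opponent an L position.
n=0: no move → L
n=1: no move → L
n=2: can move to 1, which is L ⇒ W
n=3: the only move is to 2(W), a W ⇒ L
n=4: can move to 3, which is L ⇒ W
n=5: the only move is to 4(W), a W ⇒ L
n=6: can move to 3, which is L ⇒ W
n=7: the only move is to 6(W), a W ⇒ L
n=8: can move to 7, which is L ⇒ W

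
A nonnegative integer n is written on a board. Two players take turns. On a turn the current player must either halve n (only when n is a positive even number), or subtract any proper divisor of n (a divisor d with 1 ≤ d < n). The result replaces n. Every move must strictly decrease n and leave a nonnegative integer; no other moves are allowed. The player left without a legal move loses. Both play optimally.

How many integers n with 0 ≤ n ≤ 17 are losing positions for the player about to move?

Compute win/loss labels from the base case upward. A position with no move is L. Any other position is W if it can reach an L in one move, else L.
n=0: no move → L
n=1: no move → L
n=2: reaches L-position 1 → W
n=3: only reaches 2(W), which is W → L
n=4: reaches L-position 3 → W
n=5: only reaches 4(W), which is W → L
n=6: reaches L-position 3 → W
n=7: only reaches 6(W), which is W → L
n=8: reaches L-position 7 → W
n=9: only reaches 6(W), 8(W), all W → L
n=10: reaches L-position 5 → W
n=11: only reaches 10(W), which is W → L
n=12: reaches L-position 9 → W
n=13: only reaches 12(W), which is W → L
n=14: reaches L-position 7 → W
n=15: only reaches 10(W), 12(W), 14(W), all W → L
n=16: reaches L-position 15 → W
n=17: only reaches 16(W), which is W → L
L entries with 0 ≤ n ≤ 17: n = 0, 1, 3, 5, 7, 9, 11, 13, 15, 17; that makes 10.

10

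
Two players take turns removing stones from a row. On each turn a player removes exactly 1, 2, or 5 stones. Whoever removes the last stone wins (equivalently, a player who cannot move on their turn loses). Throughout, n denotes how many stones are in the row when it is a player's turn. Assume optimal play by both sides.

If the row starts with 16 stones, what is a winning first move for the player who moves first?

Remove 1, leaving 15.

Label each position W (a win for the player to move) or L (a loss). A position with no legal move is L; any other position is W exactly when some move reaches an L, and L when every move reaches a W.
n=0: no move → L
n=1: can move to 0, which is L ⇒ W
n=2: can move to 0, which is L ⇒ W
n=3: moves to 2(W), 1(W); every one is W ⇒ L
n=4: can move to 3, which is L ⇒ W
n=5: can move to 3, which is L ⇒ W
n=6: moves to 5(W), 4(W), 1(W); every one is W ⇒ L
n=7: can move to 6, which is L ⇒ W
n=8: can move to 6, which is L ⇒ W
n=9: moves to 8(W), 7(W), 4(W); every one is W ⇒ L
n=10: can move to 9, which is L ⇒ W
n=11: can move to 9, which is L ⇒ W
n=12: moves to 11(W), 10(W), 7(W); every one is W ⇒ L
n=13: can move to 12, which is L ⇒ W
n=14: can move to 12, which is L ⇒ W
n=15: moves to 14(W), 13(W), 10(W); every one is W ⇒ L
n=16: can move to 15, which is L ⇒ W
From 16, the L positions reachable in one move are: 15.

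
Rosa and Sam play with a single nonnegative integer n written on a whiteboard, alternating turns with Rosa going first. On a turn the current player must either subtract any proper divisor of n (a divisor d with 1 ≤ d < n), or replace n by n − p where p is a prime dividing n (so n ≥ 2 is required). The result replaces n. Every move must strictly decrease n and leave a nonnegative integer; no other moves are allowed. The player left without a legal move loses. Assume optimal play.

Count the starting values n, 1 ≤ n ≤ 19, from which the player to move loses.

4

Classify positions by backward induction: terminal positions (no move available) are L. From any other position, the mover wins iff some move reaches an L.
n=0: no move → L
n=1: no move → L
n=2: can move to 0, which is L ⇒ W
n=3: can move to 0, which is L ⇒ W
n=4: moves to 2(W), 3(W); every one is W ⇒ L
n=5: can move to 0, which is L ⇒ W
n=6: can move to 4, which is L ⇒ W
n=7: can move to 0, which is L ⇒ W
n=8: can move to 4, which is L ⇒ W
n=9: moves to 6(W), 8(W); every one is W ⇒ L
n=10: can move to 9, which is L ⇒ W
n=11: can move to 0, which is L ⇒ W
n=12: can move to 9, which is L ⇒ W
n=13: can move to 0, which is L ⇒ W
n=14: moves to 7(W), 12(W), 13(W); every one is W ⇒ L
n=15: can move to 14, which is L ⇒ W
n=16: can move to 14, which is L ⇒ W
n=17: can move to 0, which is L ⇒ W
n=18: can move to 9, which is L ⇒ W
n=19: can move to 0, which is L ⇒ W
L entries with 1 ≤ n ≤ 19 (n=0 is outside the asked range and is not counted): n = 1, 4, 9, 14; that makes 4.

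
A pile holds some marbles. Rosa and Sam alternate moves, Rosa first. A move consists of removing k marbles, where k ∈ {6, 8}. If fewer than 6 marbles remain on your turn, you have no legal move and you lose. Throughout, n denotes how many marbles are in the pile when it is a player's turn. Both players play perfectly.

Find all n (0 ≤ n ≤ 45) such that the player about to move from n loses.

Build the W/L table. Terminal = L. A non-terminal position is W if it has a move to some L; otherwise it is L.
n=0: no move → L
n=1: no move → L
n=2: no move → L
n=3: no move → L
n=4: no move → L
n=5: no move → L
n=6: can move to 0, which is L ⇒ W
n=7: can move to 1, which is L ⇒ W
n=8: can move to 2, which is L ⇒ W
n=9: can move to 3, which is L ⇒ W
n=10: can move to 4, which is L ⇒ W
n=11: can move to 5, which is L ⇒ W
n=12: can move to 4, which is L ⇒ W
n=13: can move to 5, which is L ⇒ W
n=14: moves to 8(W), 6(W); every one is W ⇒ L
n=15: moves to 9(W), 7(W); every one is W ⇒ L
n=16: moves to 10(W), 8(W); every one is W ⇒ L
n=17: moves to 11(W), 9(W); every one is W ⇒ L
n=18: moves to 12(W), 10(W); every one is W ⇒ L
n=19: moves to 13(W), 11(W); every one is W ⇒ L
n=20: can move to 14, which is L ⇒ W
n=21: can move to 15, which is L ⇒ W
n=22: can move to 16, which is L ⇒ W
n=23: can move to 17, which is L ⇒ W
n=24: can move to 18, which is L ⇒ W
n=25: can move to 19, which is L ⇒ W
n=26: can move to 18, which is L ⇒ W
n=27: can move to 19, which is L ⇒ W
n=28: moves to 22(W), 20(W); every one is W ⇒ L
n=29: moves to 23(W), 21(W); every one is W ⇒ L
n=30: moves to 24(W), 22(W); every one is W ⇒ L
n=31: moves to 25(W), 23(W); every one is W ⇒ L
n=32: moves to 26(W), 24(W); every one is W ⇒ L
n=33: moves to 27(W), 25(W); every one is W ⇒ L
n=34: can move to 28, which is L ⇒ W
n=35: can move to 29, which is L ⇒ W
n=36: can move to 30, which is L ⇒ W
n=37: can move to 31, which is L ⇒ W
n=38: can move to 32, which is L ⇒ W
n=39: can move to 33, which is L ⇒ W
n=40: can move to 32, which is L ⇒ W
n=41: can move to 33, which is L ⇒ W
n=42: moves to 36(W), 34(W); every one is W ⇒ L
n=43: moves to 37(W), 35(W); every one is W ⇒ L
n=44: moves to 38(W), 36(W); every one is W ⇒ L
n=45: moves to 39(W), 37(W); every one is W ⇒ L
Reading off the rows marked L gives the requested list; there are 22 such values of n.

0, 1, 2, 3, 4, 5, 14, 15, 16, 17, 18, 19, 28, 29, 30, 31, 32, 33, 42, 43, 44, 45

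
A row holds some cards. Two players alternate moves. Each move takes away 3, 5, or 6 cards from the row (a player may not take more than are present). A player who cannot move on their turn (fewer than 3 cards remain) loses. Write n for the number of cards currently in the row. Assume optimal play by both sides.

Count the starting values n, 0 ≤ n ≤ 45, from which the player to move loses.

Classify positions by backward induction: terminal positions (no move available) are L. From any other position, the mover wins iff some move reaches an L.
n=0: no move → L
n=1: no move → L
n=2: no move → L
n=3: →0(L), so W
n=4: →1(L), so W
n=5: →2(L), so W
n=6: →1(L), so W
n=7: →2(L), so W
n=8: →2(L), so W
n=9: →6(W), 4(W), 3(W) — all W, so L
n=10: →7(W), 5(W), 4(W) — all W, so L
n=11: →8(W), 6(W), 5(W) — all W, so L
n=12: →9(L), so W
n=13: →10(L), so W
n=14: →11(L), so W
n=15: →10(L), so W
n=16: →11(L), so W
n=17: →11(L), so W
n=18: →15(W), 13(W), 12(W) — all W, so L
n=19: →16(W), 14(W), 13(W) — all W, so L
n=20: →17(W), 15(W), 14(W) — all W, so L
n=21: →18(L), so W
n=22: →19(L), so W
n=23: →20(L), so W
n=24: →19(L), so W
n=25: →20(L), so W
n=26: →20(L), so W
n=27: →24(W), 22(W), 21(W) — all W, so L
n=28: →25(W), 23(W), 22(W) — all W, so L
n=29: →26(W), 24(W), 23(W) — all W, so L
n=30: →27(L), so W
n=31: →28(L), so W
n=32: →29(L), so W
n=33: →28(L), so W
n=34: →29(L), so W
n=35: →29(L), so W
n=36: →33(W), 31(W), 30(W) — all W, so L
n=37: →34(W), 32(W), 31(W) — all W, so L
n=38: →35(W), 33(W), 32(W) — all W, so L
n=39: →36(L), so W
n=40: →37(L), so W
n=41: →38(L), so W
n=42: →37(L), so W
n=43: →38(L), so W
n=44: →38(L), so W
n=45: →42(W), 40(W), 39(W) — all W, so L
L entries with 0 ≤ n ≤ 45: n = 0, 1, 2, 9, 10, 11, 18, 19, 20, 27, 28, 29, 36, 37, 38, 45; that makes 16.

16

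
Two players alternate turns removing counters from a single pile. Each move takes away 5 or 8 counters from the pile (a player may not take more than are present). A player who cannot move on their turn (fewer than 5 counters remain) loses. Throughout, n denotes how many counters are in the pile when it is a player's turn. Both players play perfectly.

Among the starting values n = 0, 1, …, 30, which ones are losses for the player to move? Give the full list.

0, 1, 2, 3, 4, 13, 14, 15, 16, 17, 26, 27, 28, 29, 30

Use the standard recursion: the mover loses at a terminal position; elsewhere, the mover wins exactly when some move hands the opponent an L position.
n=0: no move → L
n=1: no move → L
n=2: no move → L
n=3: no move → L
n=4: no move → L
n=5: →0(L), so W
n=6: →1(L), so W
n=7: →2(L), so W
n=8: →3(L), so W
n=9: →4(L), so W
n=10: →2(L), so W
n=11: →3(L), so W
n=12: →4(L), so W
n=13: →8(W), 5(W) — all W, so L
n=14: →9(W), 6(W) — all W, so L
n=15: →10(W), 7(W) — all W, so L
n=16: →11(W), 8(W) — all W, so L
n=17: →12(W), 9(W) — all W, so L
n=18: →13(L), so W
n=19: →14(L), so W
n=20: →15(L), so W
n=21: →16(L), so W
n=22: →17(L), so W
n=23: →15(L), so W
n=24: →16(L), so W
n=25: →17(L), so W
n=26: →21(W), 18(W) — all W, so L
n=27: →22(W), 19(W) — all W, so L
n=28: →23(W), 20(W) — all W, so L
n=29: →24(W), 21(W) — all W, so L
n=30: →25(W), 22(W) — all W, so L
The losing starting values of n are exactly the entries labelled L in this table (15 of them).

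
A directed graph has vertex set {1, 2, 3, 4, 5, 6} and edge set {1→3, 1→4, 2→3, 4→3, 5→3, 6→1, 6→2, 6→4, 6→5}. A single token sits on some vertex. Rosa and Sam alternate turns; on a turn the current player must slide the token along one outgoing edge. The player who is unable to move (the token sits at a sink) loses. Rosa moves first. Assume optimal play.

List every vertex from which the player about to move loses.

3, 6

Use the standard recursion: the mover loses at a terminal position; elsewhere, the mover wins exactly when some move hands the opponent an L position.
Every edge goes from a vertex to one that appears earlier in the order 3, 4, 1, 5, 2, 6, so processing vertices in that order labels each vertex after all of its successors.
3: no outgoing edge → L
4: can move to 3, which is L ⇒ W
1: can move to 3, which is L ⇒ W
5: can move to 3, which is L ⇒ W
2: can move to 3, which is L ⇒ W
6: moves to 2(W), 5(W), 1(W), 4(W); every one is W ⇒ L
The losing starting vertices are exactly the entries labelled L in this table (2 of them).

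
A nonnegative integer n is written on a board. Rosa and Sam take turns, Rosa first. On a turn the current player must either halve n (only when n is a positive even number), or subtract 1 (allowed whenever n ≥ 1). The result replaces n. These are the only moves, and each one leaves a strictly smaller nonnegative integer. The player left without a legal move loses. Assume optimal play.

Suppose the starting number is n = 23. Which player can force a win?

Sam wins.

Positions with no move are L. A position that does have a move is losing for the player to move precisely when every available move leads to a winning position for the opponent. Fill in the labels:
n=0: no move → L
n=1: →0(L), so W
n=2: →1(W) only, which is W, so L
n=3: →2(L), so W
n=4: →2(L), so W
n=5: →4(W) only, which is W, so L
n=6: →5(L), so W
n=7: →6(W) only, which is W, so L
n=8: →7(L), so W
n=9: →8(W) only, which is W, so L
n=10: →5(L), so W
n=11: →10(W) only, which is W, so L
n=12: →11(L), so W
n=13: →12(W) only, which is W, so L
n=14: →7(L), so W
n=15: →14(W) only, which is W, so L
n=16: →15(L), so W
n=17: →16(W) only, which is W, so L
n=18: →9(L), so W
n=19: →18(W) only, which is W, so L
n=20: →19(L), so W
n=21: →20(W) only, which is W, so L
n=22: →11(L), so W
n=23: →22(W) only, which is W, so L
The starting position 23 is L: whatever Rosa does, the opponent receives a W position.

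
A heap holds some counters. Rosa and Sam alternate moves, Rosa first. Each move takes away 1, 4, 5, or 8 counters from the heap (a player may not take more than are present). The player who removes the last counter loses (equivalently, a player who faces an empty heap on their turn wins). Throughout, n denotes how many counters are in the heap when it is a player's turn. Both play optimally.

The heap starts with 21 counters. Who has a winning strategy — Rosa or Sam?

Sam wins.

Build the W/L table. Terminal = W. A non-terminal position is W if it has a move to some L; otherwise it is L.
n=0: no move; the opponent has just taken the last counter and therefore loses → W
n=1: the only move is to 0(W), a W ⇒ L
n=2: can move to 1, which is L ⇒ W
n=3: the only move is to 2(W), a W ⇒ L
n=4: can move to 3, which is L ⇒ W
n=5: can move to 1, which is L ⇒ W
n=6: can move to 1, which is L ⇒ W
n=7: can move to 3, which is L ⇒ W
n=8: can move to 3, which is L ⇒ W
n=9: can move to 1, which is L ⇒ W
n=10: moves to 9(W), 6(W), 5(W), 2(W); every one is W ⇒ L
n=11: can move to 10, which is L ⇒ W
n=12: moves to 11(W), 8(W), 7(W), 4(W); every one is W ⇒ L
n=13: can move to 12, which is L ⇒ W
n=14: can move to 10, which is L ⇒ W
n=15: can move to 10, which is L ⇒ W
n=16: can move to 12, which is L ⇒ W
n=17: can move to 12, which is L ⇒ W
n=18: can move to 10, which is L ⇒ W
n=19: moves to 18(W), 15(W), 14(W), 11(W); every one is W ⇒ L
n=20: can move to 19, which is L ⇒ W
n=21: moves to 20(W), 17(W), 16(W), 13(W); every one is W ⇒ L
The starting position 21 is L: whatever Rosa does, the opponent receives a W position.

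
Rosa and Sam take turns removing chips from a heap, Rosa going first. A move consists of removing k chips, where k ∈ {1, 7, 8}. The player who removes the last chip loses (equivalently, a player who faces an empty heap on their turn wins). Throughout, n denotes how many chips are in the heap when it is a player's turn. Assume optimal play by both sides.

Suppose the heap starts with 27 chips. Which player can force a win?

Rosa wins.

Label each position W (a win for the player to move) or L (a loss). A position with no legal move is W; any other position is W exactly when some move reaches an L, and L when every move reaches a W.
n=0: no move; the opponent has just taken the last chip and therefore loses → W
n=1: L (sole option 0(W) is W)
n=2: W (go to 1, an L position)
n=3: L (sole option 2(W) is W)
n=4: W (go to 3, an L position)
n=5: L (sole option 4(W) is W)
n=6: W (go to 5, an L position)
n=7: L (options 6(W), 0(W) are all W)
n=8: W (go to 7, an L position)
n=9: W (go to 1, an L position)
n=10: W (go to 3, an L position)
n=11: W (go to 3, an L position)
n=12: W (go to 5, an L position)
n=13: W (go to 5, an L position)
n=14: W (go to 7, an L position)
n=15: W (go to 7, an L position)
n=16: L (options 15(W), 9(W), 8(W) are all W)
n=17: W (go to 16, an L position)
n=18: L (options 17(W), 11(W), 10(W) are all W)
n=19: W (go to 18, an L position)
n=20: L (options 19(W), 13(W), 12(W) are all W)
n=21: W (go to 20, an L position)
n=22: L (options 21(W), 15(W), 14(W) are all W)
n=23: W (go to 22, an L position)
n=24: W (go to 16, an L position)
n=25: W (go to 18, an L position)
n=26: W (go to 18, an L position)
n=27: W (go to 20, an L position)
From 27 Rosa can remove 7, leaving 20, reaching an L position.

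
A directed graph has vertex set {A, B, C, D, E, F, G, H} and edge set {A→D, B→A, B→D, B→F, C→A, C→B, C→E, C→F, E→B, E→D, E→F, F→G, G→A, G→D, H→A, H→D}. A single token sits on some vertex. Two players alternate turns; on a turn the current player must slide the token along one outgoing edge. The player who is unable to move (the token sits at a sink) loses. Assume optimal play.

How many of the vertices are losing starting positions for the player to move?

2

Positions with no move are L. A position that does have a move is losing for the player to move precisely when every available move leads to a winning position for the opponent. Fill in the labels:
Every edge goes from a vertex to one that appears earlier in the order D, A, G, F, B, E, H, C, so processing vertices in that order labels each vertex after all of its successors.
D: no outgoing edge → L
A: can move to D, which is L ⇒ W
G: can move to D, which is L ⇒ W
F: the only move is to G(W), a W ⇒ L
B: can move to F, which is L ⇒ W
E: can move to F, which is L ⇒ W
H: can move to D, which is L ⇒ W
C: can move to F, which is L ⇒ W
The L vertices are D, F; that is 2 in all.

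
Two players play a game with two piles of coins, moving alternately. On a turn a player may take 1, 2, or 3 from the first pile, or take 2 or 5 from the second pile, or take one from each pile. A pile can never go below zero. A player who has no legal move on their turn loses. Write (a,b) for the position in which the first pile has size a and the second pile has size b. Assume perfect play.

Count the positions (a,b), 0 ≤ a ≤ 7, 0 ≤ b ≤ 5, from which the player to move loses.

12

Work bottom-up. With no move the player to move loses. Otherwise the position is W if at least one move leads to an L position for the opponent, and L if every move leads to a W.
Every move lowers a or b (never raises either), so fill the grid row by row in increasing a, and left to right within a row: each cell's successors are then already labelled.
      b=0  b=1  b=2  b=3  b=4  b=5
a=0:    L    L    W    W    L    W
a=1:    W    W    W    L    W    W
a=2:    W    W    L    W    W    L
a=3:    W    W    W    W    W    W
a=4:    L    L    W    W    L    W
a=5:    W    W    W    L    W    W
a=6:    W    W    L    W    W    L
a=7:    W    W    W    W    W    W
Cells with no legal move (terminal, hence L): (0,0), (0,1).
The remaining L cells, each justified by listing all of its moves:
(0,4): only reaches (0,2)(W), which is W → L
(1,3): only reaches (0,3)(W), (1,1)(W), (0,2)(W), all W → L
(2,2): only reaches (1,2)(W), (0,2)(W), (2,0)(W), (1,1)(W), all W → L
(2,5): only reaches (1,5)(W), (0,5)(W), (2,3)(W), (2,0)(W), (1,4)(W), all W → L
(4,0): only reaches (3,0)(W), (2,0)(W), (1,0)(W), all W → L
(4,1): only reaches (3,1)(W), (2,1)(W), (1,1)(W), (3,0)(W), all W → L
(4,4): only reaches (3,4)(W), (2,4)(W), (1,4)(W), (4,2)(W), (3,3)(W), all W → L
(5,3): only reaches (4,3)(W), (3,3)(W), (2,3)(W), (5,1)(W), (4,2)(W), all W → L
(6,2): only reaches (5,2)(W), (4,2)(W), (3,2)(W), (6,0)(W), (5,1)(W), all W → L
(6,5): only reaches (5,5)(W), (4,5)(W), (3,5)(W), (6,3)(W), (6,0)(W), (5,4)(W), all W → L
Every other cell has at least one move into one of the L cells above, so it is W.
L cells per row: a=0: 3, a=1: 1, a=2: 2, a=3: 0, a=4: 3, a=5: 1, a=6: 2, a=7: 0; total 12.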